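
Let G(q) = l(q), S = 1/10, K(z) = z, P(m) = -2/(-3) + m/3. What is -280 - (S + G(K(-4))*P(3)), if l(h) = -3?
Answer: -2751/10 ≈ -275.10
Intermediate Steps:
P(m) = 2/3 + m/3 (P(m) = -2*(-1/3) + m*(1/3) = 2/3 + m/3)
S = 1/10 ≈ 0.10000
G(q) = -3
-280 - (S + G(K(-4))*P(3)) = -280 - (1/10 - 3*(2/3 + (1/3)*3)) = -280 - (1/10 - 3*(2/3 + 1)) = -280 - (1/10 - 3*5/3) = -280 - (1/10 - 5) = -280 - 1*(-49/10) = -280 + 49/10 = -2751/10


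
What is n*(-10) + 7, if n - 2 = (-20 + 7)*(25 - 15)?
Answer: 1287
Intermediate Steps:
n = -128 (n = 2 + (-20 + 7)*(25 - 15) = 2 - 13*10 = 2 - 130 = -128)
n*(-10) + 7 = -128*(-10) + 7 = 1280 + 7 = 1287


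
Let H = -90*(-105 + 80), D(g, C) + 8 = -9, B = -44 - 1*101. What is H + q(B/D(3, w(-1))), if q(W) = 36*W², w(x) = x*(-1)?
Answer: 1407150/289 ≈ 4869.0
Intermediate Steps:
B = -145 (B = -44 - 101 = -145)
w(x) = -x
D(g, C) = -17 (D(g, C) = -8 - 9 = -17)
H = 2250 (H = -90*(-25) = 2250)
H + q(B/D(3, w(-1))) = 2250 + 36*(-145/(-17))² = 2250 + 36*(-145*(-1/17))² = 2250 + 36*(145/17)² = 2250 + 36*(21025/289) = 2250 + 756900/289 = 1407150/289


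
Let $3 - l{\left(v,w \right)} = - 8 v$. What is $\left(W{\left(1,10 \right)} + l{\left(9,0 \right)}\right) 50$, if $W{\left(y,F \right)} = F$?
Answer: $4250$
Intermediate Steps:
$l{\left(v,w \right)} = 3 + 8 v$ ($l{\left(v,w \right)} = 3 - - 8 v = 3 + 8 v$)
$\left(W{\left(1,10 \right)} + l{\left(9,0 \right)}\right) 50 = \left(10 + \left(3 + 8 \cdot 9\right)\right) 50 = \left(10 + \left(3 + 72\right)\right) 50 = \left(10 + 75\right) 50 = 85 \cdot 50 = 4250$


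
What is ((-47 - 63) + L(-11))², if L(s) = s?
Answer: 14641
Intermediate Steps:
((-47 - 63) + L(-11))² = ((-47 - 63) - 11)² = (-110 - 11)² = (-121)² = 14641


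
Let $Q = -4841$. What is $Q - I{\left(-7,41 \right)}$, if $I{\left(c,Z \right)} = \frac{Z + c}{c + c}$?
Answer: $- \frac{33870}{7} \approx -4838.6$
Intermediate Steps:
$I{\left(c,Z \right)} = \frac{Z + c}{2 c}$
$Q - I{\left(-7,41 \right)} = -4841 - \frac{41 - 7}{2 \left(-7\right)} = -4841 - \frac{1}{2} \left(- \frac{1}{7}\right) 34 = -4841 - - \frac{17}{7} = -4841 + \frac{17}{7} = - \frac{33870}{7}$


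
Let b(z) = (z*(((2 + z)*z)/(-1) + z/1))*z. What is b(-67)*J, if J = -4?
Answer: 79401432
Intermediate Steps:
b(z) = z²*(z - z*(2 + z)) (b(z) = (z*((z*(2 + z))*(-1) + z*1))*z = (z*(-z*(2 + z) + z))*z = (z*(z - z*(2 + z)))*z = z²*(z - z*(2 + z)))
b(-67)*J = ((-67)³*(-1 - 1*(-67)))*(-4) = -300763*(-1 + 67)*(-4) = -300763*66*(-4) = -19850358*(-4) = 79401432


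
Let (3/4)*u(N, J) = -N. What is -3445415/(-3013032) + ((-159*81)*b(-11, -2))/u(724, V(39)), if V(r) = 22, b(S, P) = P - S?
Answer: 132213572287/1090717584 ≈ 121.22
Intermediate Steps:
u(N, J) = -4*N/3 (u(N, J) = 4*(-N)/3 = -4*N/3)
-3445415/(-3013032) + ((-159*81)*b(-11, -2))/u(724, V(39)) = -3445415/(-3013032) + ((-159*81)*(-2 - 1*(-11)))/((-4/3*724)) = -3445415*(-1/3013032) + (-12879*(-2 + 11))/(-2896/3) = 3445415/3013032 - 12879*9*(-3/2896) = 3445415/3013032 - 115911*(-3/2896) = 3445415/3013032 + 347733/2896 = 132213572287/1090717584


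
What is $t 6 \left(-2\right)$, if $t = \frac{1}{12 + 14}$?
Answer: $- \frac{6}{13} \approx -0.46154$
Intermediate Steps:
$t = \frac{1}{26} \approx 0.038462$
$t 6 \left(-2\right) = \frac{1}{26} \cdot 6 \left(-2\right) = \frac{3}{13} \left(-2\right) = - \frac{6}{13}$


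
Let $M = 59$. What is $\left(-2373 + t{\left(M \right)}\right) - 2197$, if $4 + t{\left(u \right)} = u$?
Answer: $-4515$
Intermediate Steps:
$t{\left(u \right)} = -4 + u$
$\left(-2373 + t{\left(M \right)}\right) - 2197 = \left(-2373 + \left(-4 + 59\right)\right) - 2197 = \left(-2373 + 55\right) - 2197 = -2318 - 2197 = -4515$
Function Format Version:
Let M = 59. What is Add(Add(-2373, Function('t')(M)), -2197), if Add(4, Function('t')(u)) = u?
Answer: -4515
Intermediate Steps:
Function('t')(u) = Add(-4, u)
Add(Add(-2373, Function('t')(M)), -2197) = Add(Add(-2373, Add(-4, 59)), -2197) = Add(Add(-2373, 55), -2197) = Add(-2318, -2197) = -4515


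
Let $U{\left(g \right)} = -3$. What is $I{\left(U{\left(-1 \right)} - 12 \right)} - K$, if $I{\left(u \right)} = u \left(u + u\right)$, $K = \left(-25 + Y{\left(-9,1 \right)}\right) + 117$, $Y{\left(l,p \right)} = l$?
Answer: $367$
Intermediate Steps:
$K = 83$ ($K = \left(-25 - 9\right) + 117 = -34 + 117 = 83$)
$I{\left(u \right)} = 2 u^{2}$ ($I{\left(u \right)} = u 2 u = 2 u^{2}$)
$I{\left(U{\left(-1 \right)} - 12 \right)} - K = 2 \left(-3 - 12\right)^{2} - 83 = 2 \left(-15\right)^{2} - 83 = 2 \cdot 225 - 83 = 450 - 83 = 367$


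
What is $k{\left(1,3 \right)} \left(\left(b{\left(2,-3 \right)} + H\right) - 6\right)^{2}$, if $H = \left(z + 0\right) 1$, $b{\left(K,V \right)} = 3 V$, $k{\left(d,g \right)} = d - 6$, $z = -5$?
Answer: $-2000$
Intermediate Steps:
$k{\left(d,g \right)} = -6 + d$ ($k{\left(d,g \right)} = d - 6 = -6 + d$)
$H = -5$ ($H = \left(-5 + 0\right) 1 = \left(-5\right) 1 = -5$)
$k{\left(1,3 \right)} \left(\left(b{\left(2,-3 \right)} + H\right) - 6\right)^{2} = \left(-6 + 1\right) \left(\left(3 \left(-3\right) - 5\right) - 6\right)^{2} = - 5 \left(\left(-9 - 5\right) - 6\right)^{2} = - 5 \left(-14 - 6\right)^{2} = - 5 \left(-20\right)^{2} = \left(-5\right) 400 = -2000$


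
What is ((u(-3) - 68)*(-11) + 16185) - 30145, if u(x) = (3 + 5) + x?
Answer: -13267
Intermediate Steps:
u(x) = 8 + x
((u(-3) - 68)*(-11) + 16185) - 30145 = (((8 - 3) - 68)*(-11) + 16185) - 30145 = ((5 - 68)*(-11) + 16185) - 30145 = (-63*(-11) + 16185) - 30145 = (693 + 16185) - 30145 = 16878 - 30145 = -13267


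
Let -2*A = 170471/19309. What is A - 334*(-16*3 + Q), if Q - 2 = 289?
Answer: -3134484587/38618 ≈ -81166.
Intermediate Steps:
Q = 291 (Q = 2 + 289 = 291)
A = -170471/38618 (A = -170471/(2*19309) = -1/2*170471/19309 = -170471/38618 ≈ -4.4143)
A - 334*(-16*3 + Q) = -170471/38618 - 334*(-16*3 + 291) = -170471/38618 - 334*(-48 + 291) = -170471/38618 - 334*243 = -170471/38618 - 1*81162 = -170471/38618 - 81162 = -3134484587/38618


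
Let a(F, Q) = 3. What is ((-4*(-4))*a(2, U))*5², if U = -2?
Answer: 1200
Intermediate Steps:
((-4*(-4))*a(2, U))*5² = (-4*(-4)*3)*5² = (16*3)*25 = 48*25 = 1200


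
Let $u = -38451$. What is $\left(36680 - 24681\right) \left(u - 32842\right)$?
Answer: $-855444707$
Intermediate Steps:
$\left(36680 - 24681\right) \left(u - 32842\right) = \left(36680 - 24681\right) \left(-38451 - 32842\right) = 11999 \left(-71293\right) = -855444707$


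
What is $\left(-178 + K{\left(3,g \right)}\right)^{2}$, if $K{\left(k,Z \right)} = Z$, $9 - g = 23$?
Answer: $36864$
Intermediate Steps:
$g = -14$ ($g = 9 - 23 = -14$)
$\left(-178 + K{\left(3,g \right)}\right)^{2} = \left(-178 - 14\right)^{2} = \left(-192\right)^{2} = 36864$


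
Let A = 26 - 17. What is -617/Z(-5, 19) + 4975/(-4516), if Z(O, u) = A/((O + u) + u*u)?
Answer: -348311425/13548 ≈ -25709.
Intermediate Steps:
A = 9
Z(O, u) = 9/(O + u + u²) (Z(O, u) = 9/((O + u) + u*u) = 9/((O + u) + u²) = 9/(O + u + u²))
-617/Z(-5, 19) + 4975/(-4516) = -617/(9/(-5 + 19 + 19²)) + 4975/(-4516) = -617/(9/(-5 + 19 + 361)) + 4975*(-1/4516) = -617/(9/375) - 4975/4516 = -617/(9*(1/375)) - 4975/4516 = -617/3/125 - 4975/4516 = -617*125/3 - 4975/4516 = -77125/3 - 4975/4516 = -348311425/13548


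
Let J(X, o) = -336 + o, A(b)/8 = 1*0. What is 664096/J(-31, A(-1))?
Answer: -41506/21 ≈ -1976.5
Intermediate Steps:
A(b) = 0 (A(b) = 8*(1*0) = 8*0 = 0)
664096/J(-31, A(-1)) = 664096/(-336 + 0) = 664096/(-336) = 664096*(-1/336) = -41506/21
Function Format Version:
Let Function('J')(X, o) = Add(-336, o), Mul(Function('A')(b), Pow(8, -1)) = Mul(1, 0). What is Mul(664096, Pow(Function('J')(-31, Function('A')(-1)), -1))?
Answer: Rational(-41506, 21) ≈ -1976.5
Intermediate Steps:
Function('A')(b) = 0 (Function('A')(b) = Mul(8, Mul(1, 0)) = Mul(8, 0) = 0)
Mul(664096, Pow(Function('J')(-31, Function('A')(-1)), -1)) = Mul(664096, Pow(Add(-336, 0), -1)) = Mul(664096, Pow(-336, -1)) = Mul(664096, Rational(-1, 336)) = Rational(-41506, 21)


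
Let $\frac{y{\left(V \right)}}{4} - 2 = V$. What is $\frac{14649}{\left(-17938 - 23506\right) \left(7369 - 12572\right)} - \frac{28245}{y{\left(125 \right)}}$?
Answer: $- \frac{380659398228}{6846351941} \approx -55.6$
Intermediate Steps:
$y{\left(V \right)} = 8 + 4 V$
$\frac{14649}{\left(-17938 - 23506\right) \left(7369 - 12572\right)} - \frac{28245}{y{\left(125 \right)}} = \frac{14649}{\left(-17938 - 23506\right) \left(7369 - 12572\right)} - \frac{28245}{8 + 4 \cdot 125} = \frac{14649}{\left(-41444\right) \left(-5203\right)} - \frac{28245}{8 + 500} = \frac{14649}{215633132} - \frac{28245}{508} = - \frac{380659398228}{6846351941}$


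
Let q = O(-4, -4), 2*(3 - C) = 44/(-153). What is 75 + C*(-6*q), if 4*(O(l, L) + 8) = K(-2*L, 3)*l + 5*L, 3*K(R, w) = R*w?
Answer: 8009/17 ≈ 471.12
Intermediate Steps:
K(R, w) = R*w/3 (K(R, w) = (R*w)/3 = R*w/3)
O(l, L) = -8 + 5*L/4 - L*l/2 (O(l, L) = -8 + (((1/3)*(-2*L)*3)*l + 5*L)/4 = -8 + ((-2*L)*l + 5*L)/4 = -8 + (-2*L*l + 5*L)/4 = -8 + (5*L - 2*L*l)/4 = -8 + (5*L/4 - L*l/2) = -8 + 5*L/4 - L*l/2)
C = 481/153 (C = 3 - 22/(-153) = 3 - 22*(-1)/153 = 3 - 1/2*(-44/153) = 3 + 22/153 = 481/153 ≈ 3.1438)
q = -21 (q = -8 + (5/4)*(-4) - 1/2*(-4)*(-4) = -8 - 5 - 8 = -21)
75 + C*(-6*q) = 75 + 481*(-6*(-21))/153 = 75 + (481/153)*126 = 75 + 6734/17 = 8009/17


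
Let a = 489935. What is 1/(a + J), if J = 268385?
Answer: 1/758320 ≈ 1.3187e-6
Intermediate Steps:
1/(a + J) = 1/(489935 + 268385) = 1/758320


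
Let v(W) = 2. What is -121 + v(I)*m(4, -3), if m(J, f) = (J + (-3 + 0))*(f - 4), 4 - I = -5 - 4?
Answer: -135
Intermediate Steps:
I = 13 (I = 4 - (-5 - 4) = 4 - 1*(-9) = 4 + 9 = 13)
m(J, f) = (-4 + f)*(-3 + J) (m(J, f) = (J - 3)*(-4 + f) = (-3 + J)*(-4 + f) = (-4 + f)*(-3 + J))
-121 + v(I)*m(4, -3) = -121 + 2*(12 - 4*4 - 3*(-3) + 4*(-3)) = -121 + 2*(12 - 16 + 9 - 12) = -121 + 2*(-7) = -121 - 14 = -135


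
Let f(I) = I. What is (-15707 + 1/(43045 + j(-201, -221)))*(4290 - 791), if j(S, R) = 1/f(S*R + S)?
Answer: -104611308940203713/1903449901 ≈ -5.4959e+7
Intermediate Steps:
j(S, R) = 1/(S + R*S) (j(S, R) = 1/(S*R + S) = 1/(R*S + S) = 1/(S + R*S))
(-15707 + 1/(43045 + j(-201, -221)))*(4290 - 791) = (-15707 + 1/(43045 + 1/((-201)*(1 - 221))))*(4290 - 791) = (-15707 + 1/(43045 - 1/201/(-220)))*3499 = (-15707 + 1/(43045 - 1/201*(-1/220)))*3499 = (-15707 + 1/(43045 + 1/44220))*3499 = (-15707 + 1/(1903449901/44220))*3499 = (-15707 + 44220/1903449901)*3499 = -29897487550787/1903449901*3499 = -104611308940203713/1903449901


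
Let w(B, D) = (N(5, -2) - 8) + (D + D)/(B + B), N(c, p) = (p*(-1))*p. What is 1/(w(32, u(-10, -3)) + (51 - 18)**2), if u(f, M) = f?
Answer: 16/17227 ≈ 0.00092877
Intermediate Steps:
N(c, p) = -p**2 (N(c, p) = (-p)*p = -p**2)
w(B, D) = -12 + D/B (w(B, D) = (-1*(-2)**2 - 8) + (D + D)/(B + B) = (-1*4 - 8) + (2*D)/((2*B)) = (-4 - 8) + (2*D)*(1/(2*B)) = -12 + D/B)
1/(w(32, u(-10, -3)) + (51 - 18)**2) = 1/((-12 - 10/32) + (51 - 18)**2) = 1/((-12 - 10*1/32) + 33**2) = 1/((-12 - 5/16) + 1089) = 1/(-197/16 + 1089) = 1/(17227/16) = 16/17227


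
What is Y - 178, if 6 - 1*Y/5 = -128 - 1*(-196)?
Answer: -488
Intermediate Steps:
Y = -310 (Y = 30 - 5*(-128 - 1*(-196)) = 30 - 5*(-128 + 196) = 30 - 5*68 = 30 - 340 = -310)
Y - 178 = -310 - 178 = -488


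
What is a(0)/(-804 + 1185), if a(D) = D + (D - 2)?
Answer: -2/381 ≈ -0.0052493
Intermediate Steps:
a(D) = -2 + 2*D (a(D) = D + (-2 + D) = -2 + 2*D)
a(0)/(-804 + 1185) = (-2 + 2*0)/(-804 + 1185) = (-2 + 0)/381 = -2*1/381 = -2/381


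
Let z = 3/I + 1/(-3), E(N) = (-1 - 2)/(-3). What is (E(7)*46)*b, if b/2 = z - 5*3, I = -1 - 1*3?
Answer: -4439/3 ≈ -1479.7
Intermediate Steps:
E(N) = 1 (E(N) = -3*(-⅓) = 1)
I = -4 (I = -1 - 3 = -4)
z = -13/12 (z = 3/(-4) + 1/(-3) = 3*(-¼) + 1*(-⅓) = -¾ - ⅓ = -13/12 ≈ -1.0833)
b = -193/6 (b = 2*(-13/12 - 5*3) = 2*(-13/12 - 15) = 2*(-193/12) = -193/6 ≈ -32.167)
(E(7)*46)*b = (1*46)*(-193/6) = 46*(-193/6) = -4439/3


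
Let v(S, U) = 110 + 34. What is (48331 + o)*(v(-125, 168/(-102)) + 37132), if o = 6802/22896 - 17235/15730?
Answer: 8110474442133911/4501926 ≈ 1.8016e+9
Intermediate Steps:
o = -14380855/18007704 (o = 6802*(1/22896) - 17235*1/15730 = 3401/11448 - 3447/3146 = -14380855/18007704 ≈ -0.79859)
v(S, U) = 144
(48331 + o)*(v(-125, 168/(-102)) + 37132) = (48331 - 14380855/18007704)*(144 + 37132) = (870315961169/18007704)*37276 = 8110474442133911/4501926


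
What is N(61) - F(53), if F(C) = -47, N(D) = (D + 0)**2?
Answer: 3768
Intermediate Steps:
N(D) = D**2
N(61) - F(53) = 61**2 - 1*(-47) = 3721 + 47 = 3768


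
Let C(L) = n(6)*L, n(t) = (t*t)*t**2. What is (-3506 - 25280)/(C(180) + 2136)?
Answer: -14393/117708 ≈ -0.12228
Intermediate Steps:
n(t) = t**4 (n(t) = t**2*t**2 = t**4)
C(L) = 1296*L (C(L) = 6**4*L = 1296*L)
(-3506 - 25280)/(C(180) + 2136) = (-3506 - 25280)/(1296*180 + 2136) = -28786/(233280 + 2136) = -28786/235416 = -28786*1/235416 = -14393/117708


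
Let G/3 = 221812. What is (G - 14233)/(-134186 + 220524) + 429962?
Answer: 5303244337/12334 ≈ 4.2997e+5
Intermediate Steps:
G = 665436 (G = 3*221812 = 665436)
(G - 14233)/(-134186 + 220524) + 429962 = (665436 - 14233)/(-134186 + 220524) + 429962 = 651203/86338 + 429962 = 651203*(1/86338) + 429962 = 93029/12334 + 429962 = 5303244337/12334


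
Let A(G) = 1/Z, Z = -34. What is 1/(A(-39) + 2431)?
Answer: 34/82653 ≈ 0.00041136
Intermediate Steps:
A(G) = -1/34 (A(G) = 1/(-34) = -1/34)
1/(A(-39) + 2431) = 1/(-1/34 + 2431) = 1/(82653/34) = 34/82653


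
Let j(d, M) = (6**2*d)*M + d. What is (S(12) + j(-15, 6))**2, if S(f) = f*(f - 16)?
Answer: 10909809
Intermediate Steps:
S(f) = f*(-16 + f)
j(d, M) = d + 36*M*d (j(d, M) = (36*d)*M + d = 36*M*d + d = d + 36*M*d)
(S(12) + j(-15, 6))**2 = (12*(-16 + 12) - 15*(1 + 36*6))**2 = (12*(-4) - 15*(1 + 216))**2 = (-48 - 15*217)**2 = (-48 - 3255)**2 = (-3303)**2 = 10909809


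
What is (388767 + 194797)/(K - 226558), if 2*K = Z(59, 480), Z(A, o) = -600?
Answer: -291782/113429 ≈ -2.5724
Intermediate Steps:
K = -300 (K = (1/2)*(-600) = -300)
(388767 + 194797)/(K - 226558) = (388767 + 194797)/(-300 - 226558) = 583564/(-226858) = 583564*(-1/226858) = -291782/113429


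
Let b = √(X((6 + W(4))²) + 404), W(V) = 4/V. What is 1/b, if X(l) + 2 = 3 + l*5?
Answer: √26/130 ≈ 0.039223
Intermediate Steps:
X(l) = 1 + 5*l (X(l) = -2 + (3 + l*5) = -2 + (3 + 5*l) = 1 + 5*l)
b = 5*√26 (b = √((1 + 5*(6 + 4/4)²) + 404) = √((1 + 5*(6 + 4*(¼))²) + 404) = √((1 + 5*(6 + 1)²) + 404) = √((1 + 5*7²) + 404) = √((1 + 5*49) + 404) = √((1 + 245) + 404) = √(246 + 404) = √650 = 5*√26 ≈ 25.495)
1/b = 1/(5*√26) = √26/130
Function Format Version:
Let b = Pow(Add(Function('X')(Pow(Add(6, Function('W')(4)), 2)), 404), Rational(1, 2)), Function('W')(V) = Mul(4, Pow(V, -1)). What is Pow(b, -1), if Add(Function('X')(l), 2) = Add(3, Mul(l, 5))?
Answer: Mul(Rational(1, 130), Pow(26, Rational(1, 2))) ≈ 0.039223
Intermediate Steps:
Function('X')(l) = Add(1, Mul(5, l)) (Function('X')(l) = Add(-2, Add(3, Mul(l, 5))) = Add(-2, Add(3, Mul(5, l))) = Add(1, Mul(5, l)))
b = Mul(5, Pow(26, Rational(1, 2))) (b = Pow(Add(Add(1, Mul(5, Pow(Add(6, Mul(4, Pow(4, -1))), 2))), 404), Rational(1, 2)) = Pow(Add(Add(1, Mul(5, Pow(Add(6, Mul(4, Rational(1, 4))), 2))), 404), Rational(1, 2)) = Pow(Add(Add(1, Mul(5, Pow(Add(6, 1), 2))), 404), Rational(1, 2)) = Pow(Add(Add(1, Mul(5, Pow(7, 2))), 404), Rational(1, 2)) = Pow(Add(Add(1, Mul(5, 49)), 404), Rational(1, 2)) = Pow(Add(Add(1, 245), 404), Rational(1, 2)) = Pow(Add(246, 404), Rational(1, 2)) = Pow(650, Rational(1, 2)) = Mul(5, Pow(26, Rational(1, 2))) ≈ 25.495)
Pow(b, -1) = Pow(Mul(5, Pow(26, Rational(1, 2))), -1) = Mul(Rational(1, 130), Pow(26, Rational(1, 2)))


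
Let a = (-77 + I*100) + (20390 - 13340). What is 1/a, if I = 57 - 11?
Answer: 1/11573 ≈ 8.6408e-5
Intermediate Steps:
I = 46
a = 11573 (a = (-77 + 46*100) + (20390 - 13340) = (-77 + 4600) + 7050 = 4523 + 7050 = 11573)
1/a = 1/11573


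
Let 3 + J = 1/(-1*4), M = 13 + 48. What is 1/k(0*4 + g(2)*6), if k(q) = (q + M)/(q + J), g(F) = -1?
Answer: -37/220 ≈ -0.16818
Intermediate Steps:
M = 61
J = -13/4 (J = -3 + 1/(-1*4) = -3 + 1/(-4) = -3 - ¼ = -13/4 ≈ -3.2500)
k(q) = (61 + q)/(-13/4 + q) (k(q) = (q + 61)/(q - 13/4) = (61 + q)/(-13/4 + q))
1/k(0*4 + g(2)*6) = 1/(4*(61 + (0*4 - 1*6))/(-13 + 4*(0*4 - 1*6))) = 1/(4*(61 + (0 - 6))/(-13 + 4*(0 - 6))) = 1/(4*(61 - 6)/(-13 + 4*(-6))) = 1/(4*55/(-13 - 24)) = 1/(4*55/(-37)) = 1/(4*(-1/37)*55) = 1/(-220/37) = -37/220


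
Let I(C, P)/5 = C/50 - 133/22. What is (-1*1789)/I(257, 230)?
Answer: 98395/249 ≈ 395.16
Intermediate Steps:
I(C, P) = -665/22 + C/10 (I(C, P) = 5*(C/50 - 133/22) = 5*(-133/22 + C/50) = -665/22 + C/10)
(-1*1789)/I(257, 230) = (-1*1789)/(-665/22 + (⅒)*257) = -1789/(-665/22 + 257/10) = -1789/(-249/55) = -1789*(-55/249) = 98395/249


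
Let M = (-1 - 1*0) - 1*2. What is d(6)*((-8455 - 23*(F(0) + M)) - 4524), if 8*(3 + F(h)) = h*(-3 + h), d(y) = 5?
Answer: -64205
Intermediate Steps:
M = -3 (M = (-1 + 0) - 2 = -1 - 2 = -3)
F(h) = -3 + h*(-3 + h)/8 (F(h) = -3 + (h*(-3 + h))/8 = -3 + h*(-3 + h)/8)
d(6)*((-8455 - 23*(F(0) + M)) - 4524) = 5*((-8455 - 23*((-3 - 3/8*0 + (⅛)*0²) - 3)) - 4524) = 5*((-8455 - 23*((-3 + 0 + (⅛)*0) - 3)) - 4524) = 5*((-8455 - 23*((-3 + 0 + 0) - 3)) - 4524) = 5*((-8455 - 23*(-3 - 3)) - 4524) = 5*((-8455 - 23*(-6)) - 4524) = 5*((-8455 + 138) - 4524) = 5*(-8317 - 4524) = 5*(-12841) = -64205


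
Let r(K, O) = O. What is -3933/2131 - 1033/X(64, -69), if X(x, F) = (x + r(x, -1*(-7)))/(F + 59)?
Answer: 21733987/151301 ≈ 143.65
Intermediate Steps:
X(x, F) = (7 + x)/(59 + F) (X(x, F) = (x - 1*(-7))/(F + 59) = (x + 7)/(59 + F) = (7 + x)/(59 + F))
-3933/2131 - 1033/X(64, -69) = -3933/2131 - 1033*(59 - 69)/(7 + 64) = -3933*1/2131 - 1033/(71/(-10)) = -3933/2131 - 1033/((-⅒*71)) = -3933/2131 - 1033/(-71/10) = -3933/2131 - 1033*(-10/71) = -3933/2131 + 10330/71 = 21733987/151301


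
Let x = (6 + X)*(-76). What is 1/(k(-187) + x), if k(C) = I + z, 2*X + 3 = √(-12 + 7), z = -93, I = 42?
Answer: I/(-393*I + 38*√5) ≈ -0.0024309 + 0.00052558*I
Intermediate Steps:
X = -3/2 + I*√5/2 (X = -3/2 + √(-12 + 7)/2 = -3/2 + √(-5)/2 = -3/2 + (I*√5)/2 = -3/2 + I*√5/2 ≈ -1.5 + 1.118*I)
k(C) = -51 (k(C) = 42 - 93 = -51)
x = -342 - 38*I*√5 (x = (6 + (-3/2 + I*√5/2))*(-76) = (9/2 + I*√5/2)*(-76) = -342 - 38*I*√5 ≈ -342.0 - 84.971*I)
1/(k(-187) + x) = 1/(-51 + (-342 - 38*I*√5)) = 1/(-393 - 38*I*√5)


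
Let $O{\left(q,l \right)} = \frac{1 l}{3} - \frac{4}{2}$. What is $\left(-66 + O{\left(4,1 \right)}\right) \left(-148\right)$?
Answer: $\frac{30044}{3} \approx 10015.0$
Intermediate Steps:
$O{\left(q,l \right)} = -2 + \frac{l}{3}$ ($O{\left(q,l \right)} = l \frac{1}{3} - 2 = \frac{l}{3} - 2 = -2 + \frac{l}{3}$)
$\left(-66 + O{\left(4,1 \right)}\right) \left(-148\right) = \left(-66 + \left(-2 + \frac{1}{3} \cdot 1\right)\right) \left(-148\right) = \left(-66 + \left(-2 + \frac{1}{3}\right)\right) \left(-148\right) = \left(-66 - \frac{5}{3}\right) \left(-148\right) = \left(- \frac{203}{3}\right) \left(-148\right) = \frac{30044}{3}$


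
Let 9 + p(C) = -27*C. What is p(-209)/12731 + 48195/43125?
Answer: 57102453/36601625 ≈ 1.5601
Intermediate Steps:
p(C) = -9 - 27*C
p(-209)/12731 + 48195/43125 = (-9 - 27*(-209))/12731 + 48195/43125 = (-9 + 5643)*(1/12731) + 48195*(1/43125) = 5634*(1/12731) + 3213/2875 = 5634/12731 + 3213/2875 = 57102453/36601625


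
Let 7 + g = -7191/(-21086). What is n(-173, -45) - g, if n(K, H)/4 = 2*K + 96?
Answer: -20945589/21086 ≈ -993.34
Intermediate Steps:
n(K, H) = 384 + 8*K (n(K, H) = 4*(2*K + 96) = 4*(96 + 2*K) = 384 + 8*K)
g = -140411/21086 (g = -7 - 7191/(-21086) = -7 - 7191*(-1/21086) = -7 + 7191/21086 = -140411/21086 ≈ -6.6590)
n(-173, -45) - g = (384 + 8*(-173)) - 1*(-140411/21086) = (384 - 1384) + 140411/21086 = -1000 + 140411/21086 = -20945589/21086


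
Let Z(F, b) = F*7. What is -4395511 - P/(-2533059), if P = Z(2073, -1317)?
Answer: -3711362894546/844353 ≈ -4.3955e+6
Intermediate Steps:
Z(F, b) = 7*F
P = 14511 (P = 7*2073 = 14511)
-4395511 - P/(-2533059) = -4395511 - 14511/(-2533059) = -4395511 - 14511*(-1)/2533059 = -4395511 - 1*(-4837/844353) = -4395511 + 4837/844353 = -3711362894546/844353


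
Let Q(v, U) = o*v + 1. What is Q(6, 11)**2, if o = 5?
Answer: 961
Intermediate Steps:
Q(v, U) = 1 + 5*v (Q(v, U) = 5*v + 1 = 1 + 5*v)
Q(6, 11)**2 = (1 + 5*6)**2 = (1 + 30)**2 = 31**2 = 961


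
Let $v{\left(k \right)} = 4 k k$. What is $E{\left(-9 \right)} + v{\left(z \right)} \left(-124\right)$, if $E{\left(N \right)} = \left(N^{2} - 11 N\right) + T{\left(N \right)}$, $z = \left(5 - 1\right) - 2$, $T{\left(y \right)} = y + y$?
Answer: $-1822$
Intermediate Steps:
$T{\left(y \right)} = 2 y$
$z = 2$ ($z = 4 - 2 = 2$)
$v{\left(k \right)} = 4 k^{2}$
$E{\left(N \right)} = N^{2} - 9 N$ ($E{\left(N \right)} = \left(N^{2} - 11 N\right) + 2 N = N^{2} - 9 N$)
$E{\left(-9 \right)} + v{\left(z \right)} \left(-124\right) = - 9 \left(-9 - 9\right) + 4 \cdot 2^{2} \left(-124\right) = \left(-9\right) \left(-18\right) + 4 \cdot 4 \left(-124\right) = 162 + 16 \left(-124\right) = 162 - 1984 = -1822$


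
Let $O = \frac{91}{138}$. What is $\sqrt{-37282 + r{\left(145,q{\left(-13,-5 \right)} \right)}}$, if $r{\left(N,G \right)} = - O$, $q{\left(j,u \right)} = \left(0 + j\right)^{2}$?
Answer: $\frac{i \sqrt{710010966}}{138} \approx 193.09 i$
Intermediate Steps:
$q{\left(j,u \right)} = j^{2}$
$O = \frac{91}{138}$ ($O = 91 \cdot \frac{1}{138} = \frac{91}{138} \approx 0.65942$)
$r{\left(N,G \right)} = - \frac{91}{138}$ ($r{\left(N,G \right)} = \left(-1\right) \frac{91}{138} = - \frac{91}{138}$)
$\sqrt{-37282 + r{\left(145,q{\left(-13,-5 \right)} \right)}} = \sqrt{-37282 - \frac{91}{138}} = \sqrt{- \frac{5145007}{138}} = \frac{i \sqrt{710010966}}{138}$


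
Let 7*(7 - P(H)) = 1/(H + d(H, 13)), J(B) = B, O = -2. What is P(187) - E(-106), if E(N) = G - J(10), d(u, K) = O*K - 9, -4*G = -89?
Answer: -5587/1064 ≈ -5.2509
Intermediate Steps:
G = 89/4 (G = -¼*(-89) = 89/4 ≈ 22.250)
d(u, K) = -9 - 2*K (d(u, K) = -2*K - 9 = -9 - 2*K)
E(N) = 49/4 (E(N) = 89/4 - 1*10 = 89/4 - 10 = 49/4)
P(H) = 7 - 1/(7*(-35 + H)) (P(H) = 7 - 1/(7*(H + (-9 - 2*13))) = 7 - 1/(7*(H + (-9 - 26))) = 7 - 1/(7*(H - 35)) = 7 - 1/(7*(-35 + H)))
P(187) - E(-106) = (-1716 + 49*187)/(7*(-35 + 187)) - 1*49/4 = (⅐)*(-1716 + 9163)/152 - 49/4 = (⅐)*(1/152)*7447 - 49/4 = 7447/1064 - 49/4 = -5587/1064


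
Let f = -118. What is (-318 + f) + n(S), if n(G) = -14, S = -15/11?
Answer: -450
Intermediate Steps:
S = -15/11 (S = -15*1/11 = -15/11 ≈ -1.3636)
(-318 + f) + n(S) = (-318 - 118) - 14 = -436 - 14 = -450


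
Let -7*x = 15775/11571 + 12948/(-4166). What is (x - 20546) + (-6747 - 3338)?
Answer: -5167920748552/168716751 ≈ -30631.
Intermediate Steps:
x = 42051329/168716751 (x = -(15775/11571 + 12948/(-4166))/7 = -(15775*(1/11571) + 12948*(-1/4166))/7 = -(15775/11571 - 6474/2083)/7 = -1/7*(-42051329/24102393) = 42051329/168716751 ≈ 0.24924)
(x - 20546) + (-6747 - 3338) = (42051329/168716751 - 20546) + (-6747 - 3338) = -3466412314717/168716751 - 10085 = -5167920748552/168716751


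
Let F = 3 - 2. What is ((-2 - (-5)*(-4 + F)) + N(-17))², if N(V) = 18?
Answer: 1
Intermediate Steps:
F = 1
((-2 - (-5)*(-4 + F)) + N(-17))² = ((-2 - (-5)*(-4 + 1)) + 18)² = ((-2 - (-5)*(-3)) + 18)² = ((-2 - 5*3) + 18)² = ((-2 - 15) + 18)² = (-17 + 18)² = 1² = 1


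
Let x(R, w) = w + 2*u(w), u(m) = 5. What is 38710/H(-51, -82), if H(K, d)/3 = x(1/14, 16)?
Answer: 19355/39 ≈ 496.28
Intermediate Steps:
x(R, w) = 10 + w (x(R, w) = w + 2*5 = w + 10 = 10 + w)
H(K, d) = 78 (H(K, d) = 3*(10 + 16) = 3*26 = 78)
38710/H(-51, -82) = 38710/78 = 38710*(1/78) = 19355/39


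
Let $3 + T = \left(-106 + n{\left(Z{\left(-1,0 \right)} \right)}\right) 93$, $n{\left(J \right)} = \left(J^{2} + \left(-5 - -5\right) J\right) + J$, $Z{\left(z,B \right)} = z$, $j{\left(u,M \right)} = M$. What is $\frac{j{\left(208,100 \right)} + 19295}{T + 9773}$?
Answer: $- \frac{19395}{88} \approx -220.4$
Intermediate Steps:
$n{\left(J \right)} = J + J^{2}$ ($n{\left(J \right)} = \left(J^{2} + \left(-5 + 5\right) J\right) + J = \left(J^{2} + 0 J\right) + J = \left(J^{2} + 0\right) + J = J^{2} + J = J + J^{2}$)
$T = -9861$ ($T = -3 + \left(-106 - \left(1 - 1\right)\right) 93 = -3 + \left(-106 - 0\right) 93 = -3 + \left(-106 + 0\right) 93 = -3 - 9858 = -9861$)
$\frac{j{\left(208,100 \right)} + 19295}{T + 9773} = \frac{100 + 19295}{-9861 + 9773} = \frac{19395}{-88} = 19395 \left(- \frac{1}{88}\right) = - \frac{19395}{88}$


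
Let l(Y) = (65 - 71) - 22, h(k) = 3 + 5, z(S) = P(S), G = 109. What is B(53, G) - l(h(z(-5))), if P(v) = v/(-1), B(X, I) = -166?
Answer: -138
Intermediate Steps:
P(v) = -v (P(v) = v*(-1) = -v)
z(S) = -S
h(k) = 8
l(Y) = -28 (l(Y) = -6 - 22 = -28)
B(53, G) - l(h(z(-5))) = -166 - 1*(-28) = -166 + 28 = -138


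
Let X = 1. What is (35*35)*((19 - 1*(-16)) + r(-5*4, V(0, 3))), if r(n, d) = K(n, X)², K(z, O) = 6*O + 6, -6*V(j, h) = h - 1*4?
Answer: 219275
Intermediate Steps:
V(j, h) = ⅔ - h/6 (V(j, h) = -(h - 1*4)/6 = -(h - 4)/6 = -(-4 + h)/6 = ⅔ - h/6)
K(z, O) = 6 + 6*O
r(n, d) = 144 (r(n, d) = (6 + 6*1)² = (6 + 6)² = 12² = 144)
(35*35)*((19 - 1*(-16)) + r(-5*4, V(0, 3))) = (35*35)*((19 - 1*(-16)) + 144) = 1225*((19 + 16) + 144) = 1225*(35 + 144) = 1225*179 = 219275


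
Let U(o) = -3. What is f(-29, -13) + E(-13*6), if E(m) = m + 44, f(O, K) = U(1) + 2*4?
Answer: -29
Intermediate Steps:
f(O, K) = 5 (f(O, K) = -3 + 2*4 = -3 + 8 = 5)
E(m) = 44 + m
f(-29, -13) + E(-13*6) = 5 + (44 - 13*6) = 5 + (44 - 78) = 5 - 34 = -29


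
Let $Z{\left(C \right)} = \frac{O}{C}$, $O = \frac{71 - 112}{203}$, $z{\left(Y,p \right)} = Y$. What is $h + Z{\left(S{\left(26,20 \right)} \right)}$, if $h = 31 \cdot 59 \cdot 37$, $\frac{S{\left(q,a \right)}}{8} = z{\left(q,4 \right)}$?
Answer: $\frac{2857424711}{42224} \approx 67673.0$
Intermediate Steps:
$S{\left(q,a \right)} = 8 q$
$O = - \frac{41}{203}$ ($O = \left(-41\right) \frac{1}{203} = - \frac{41}{203} \approx -0.20197$)
$h = 67673$ ($h = 1829 \cdot 37 = 67673$)
$Z{\left(C \right)} = - \frac{41}{203 C}$
$h + Z{\left(S{\left(26,20 \right)} \right)} = 67673 - \frac{41}{203 \cdot 8 \cdot 26} = 67673 - \frac{41}{203 \cdot 208} = 67673 - \frac{41}{42224} = \frac{2857424711}{42224}$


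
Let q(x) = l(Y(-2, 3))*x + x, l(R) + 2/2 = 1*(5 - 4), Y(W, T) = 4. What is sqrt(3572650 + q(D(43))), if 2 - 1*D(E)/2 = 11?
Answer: 2*sqrt(893158) ≈ 1890.1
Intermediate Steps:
D(E) = -18 (D(E) = 4 - 2*11 = 4 - 22 = -18)
l(R) = 0 (l(R) = -1 + 1*(5 - 4) = -1 + 1*1 = -1 + 1 = 0)
q(x) = x (q(x) = 0*x + x = 0 + x = x)
sqrt(3572650 + q(D(43))) = sqrt(3572650 - 18) = sqrt(3572632) = 2*sqrt(893158)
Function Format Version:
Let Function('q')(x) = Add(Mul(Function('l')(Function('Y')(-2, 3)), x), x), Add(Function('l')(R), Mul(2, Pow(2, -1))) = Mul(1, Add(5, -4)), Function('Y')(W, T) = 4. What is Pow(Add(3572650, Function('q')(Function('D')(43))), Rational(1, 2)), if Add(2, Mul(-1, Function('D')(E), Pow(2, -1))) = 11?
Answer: Mul(2, Pow(893158, Rational(1, 2))) ≈ 1890.1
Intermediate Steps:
Function('D')(E) = -18 (Function('D')(E) = Add(4, Mul(-2, 11)) = Add(4, -22) = -18)
Function('l')(R) = 0 (Function('l')(R) = Add(-1, Mul(1, Add(5, -4))) = Add(-1, Mul(1, 1)) = Add(-1, 1) = 0)
Function('q')(x) = x (Function('q')(x) = Add(Mul(0, x), x) = Add(0, x) = x)
Pow(Add(3572650, Function('q')(Function('D')(43))), Rational(1, 2)) = Pow(Add(3572650, -18), Rational(1, 2)) = Pow(3572632, Rational(1, 2)) = Mul(2, Pow(893158, Rational(1, 2)))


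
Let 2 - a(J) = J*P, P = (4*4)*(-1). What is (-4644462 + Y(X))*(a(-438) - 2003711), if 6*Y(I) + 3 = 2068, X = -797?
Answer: 18676013354973/2 ≈ 9.3380e+12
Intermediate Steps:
Y(I) = 2065/6 (Y(I) = -½ + (⅙)*2068 = -½ + 1034/3 = 2065/6)
P = -16 (P = 16*(-1) = -16)
a(J) = 2 + 16*J (a(J) = 2 - J*(-16) = 2 - (-16)*J = 2 + 16*J)
(-4644462 + Y(X))*(a(-438) - 2003711) = (-4644462 + 2065/6)*((2 + 16*(-438)) - 2003711) = -27864707*((2 - 7008) - 2003711)/6 = -27864707*(-7006 - 2003711)/6 = -27864707/6*(-2010717) = 18676013354973/2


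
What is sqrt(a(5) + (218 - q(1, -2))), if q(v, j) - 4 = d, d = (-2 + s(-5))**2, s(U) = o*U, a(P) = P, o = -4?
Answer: I*sqrt(105) ≈ 10.247*I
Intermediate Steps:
s(U) = -4*U
d = 324 (d = (-2 - 4*(-5))**2 = (-2 + 20)**2 = 18**2 = 324)
q(v, j) = 328 (q(v, j) = 4 + 324 = 328)
sqrt(a(5) + (218 - q(1, -2))) = sqrt(5 + (218 - 1*328)) = sqrt(5 + (218 - 328)) = sqrt(5 - 110) = sqrt(-105) = I*sqrt(105)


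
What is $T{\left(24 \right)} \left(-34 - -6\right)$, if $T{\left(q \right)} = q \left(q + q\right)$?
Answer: $-32256$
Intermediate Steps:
$T{\left(q \right)} = 2 q^{2}$ ($T{\left(q \right)} = q 2 q = 2 q^{2}$)
$T{\left(24 \right)} \left(-34 - -6\right) = 2 \cdot 24^{2} \left(-34 - -6\right) = 2 \cdot 576 \left(-34 + 6\right) = 1152 \left(-28\right) = -32256$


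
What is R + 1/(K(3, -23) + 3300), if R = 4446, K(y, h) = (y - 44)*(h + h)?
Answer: 23056957/5186 ≈ 4446.0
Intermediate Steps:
K(y, h) = 2*h*(-44 + y) (K(y, h) = (-44 + y)*(2*h) = 2*h*(-44 + y))
R + 1/(K(3, -23) + 3300) = 4446 + 1/(2*(-23)*(-44 + 3) + 3300) = 4446 + 1/(2*(-23)*(-41) + 3300) = 4446 + 1/(1886 + 3300) = 4446 + 1/5186 = 23056957/5186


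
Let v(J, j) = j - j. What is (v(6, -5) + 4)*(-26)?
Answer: -104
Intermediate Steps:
v(J, j) = 0
(v(6, -5) + 4)*(-26) = (0 + 4)*(-26) = 4*(-26) = -104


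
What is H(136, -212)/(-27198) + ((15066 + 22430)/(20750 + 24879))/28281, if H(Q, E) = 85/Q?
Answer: 568786973/93592578947472 ≈ 6.0773e-6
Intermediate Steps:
H(136, -212)/(-27198) + ((15066 + 22430)/(20750 + 24879))/28281 = (85/136)/(-27198) + ((15066 + 22430)/(20750 + 24879))/28281 = (85*(1/136))*(-1/27198) + (37496/45629)*(1/28281) = (5/8)*(-1/27198) + (37496*(1/45629))*(1/28281) = -5/217584 + (37496/45629)*(1/28281) = -5/217584 + 37496/1290433749 = 568786973/93592578947472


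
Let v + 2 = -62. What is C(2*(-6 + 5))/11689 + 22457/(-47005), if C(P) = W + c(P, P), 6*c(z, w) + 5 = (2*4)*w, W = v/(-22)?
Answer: -339741663/711041870 ≈ -0.47781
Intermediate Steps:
v = -64 (v = -2 - 62 = -64)
W = 32/11 (W = -64/(-22) = -64*(-1/22) = 32/11 ≈ 2.9091)
c(z, w) = -⅚ + 4*w/3 (c(z, w) = -⅚ + ((2*4)*w)/6 = -⅚ + (8*w)/6 = -⅚ + 4*w/3)
C(P) = 137/66 + 4*P/3 (C(P) = 32/11 + (-⅚ + 4*P/3) = 137/66 + 4*P/3)
C(2*(-6 + 5))/11689 + 22457/(-47005) = (137/66 + 4*(2*(-6 + 5))/3)/11689 + 22457/(-47005) = (137/66 + 4*(2*(-1))/3)*(1/11689) + 22457*(-1/47005) = (137/66 + (4/3)*(-2))*(1/11689) - 1321/2765 = (137/66 - 8/3)*(1/11689) - 1321/2765 = -13/22*1/11689 - 1321/2765 = -13/257158 - 1321/2765 = -339741663/711041870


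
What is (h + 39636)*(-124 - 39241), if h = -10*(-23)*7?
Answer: -1623648790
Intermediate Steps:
h = 1610 (h = 230*7 = 1610)
(h + 39636)*(-124 - 39241) = (1610 + 39636)*(-124 - 39241) = 41246*(-39365) = -1623648790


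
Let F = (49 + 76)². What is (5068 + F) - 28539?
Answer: -7846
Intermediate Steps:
F = 15625 (F = 125² = 15625)
(5068 + F) - 28539 = (5068 + 15625) - 28539 = 20693 - 28539 = -7846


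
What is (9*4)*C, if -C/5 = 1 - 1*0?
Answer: -180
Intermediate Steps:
C = -5 (C = -5*(1 - 1*0) = -5*(1 + 0) = -5*1 = -5)
(9*4)*C = (9*4)*(-5) = 36*(-5) = -180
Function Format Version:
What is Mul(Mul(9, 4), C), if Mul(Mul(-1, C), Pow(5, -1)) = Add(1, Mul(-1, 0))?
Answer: -180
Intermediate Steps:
C = -5 (C = Mul(-5, Add(1, Mul(-1, 0))) = Mul(-5, Add(1, 0)) = Mul(-5, 1) = -5)
Mul(Mul(9, 4), C) = Mul(Mul(9, 4), -5) = Mul(36, -5) = -180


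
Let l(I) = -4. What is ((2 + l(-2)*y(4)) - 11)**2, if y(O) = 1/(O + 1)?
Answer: 2401/25 ≈ 96.040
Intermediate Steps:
y(O) = 1/(1 + O)
((2 + l(-2)*y(4)) - 11)**2 = ((2 - 4/(1 + 4)) - 11)**2 = ((2 - 4/5) - 11)**2 = (6/5 - 11)**2 = (-49/5)**2 = 2401/25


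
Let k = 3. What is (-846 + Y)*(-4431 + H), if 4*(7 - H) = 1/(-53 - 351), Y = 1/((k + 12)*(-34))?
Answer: 1028197882121/274720 ≈ 3.7427e+6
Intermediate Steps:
Y = -1/510 (Y = 1/((3 + 12)*(-34)) = 1/(15*(-34)) = 1/(-510) = -1/510 ≈ -0.0019608)
H = 11313/1616 (H = 7 - 1/(4*(-53 - 351)) = 7 - ¼/(-404) = 7 - ¼*(-1/404) = 7 + 1/1616 = 11313/1616 ≈ 7.0006)
(-846 + Y)*(-4431 + H) = (-846 - 1/510)*(-4431 + 11313/1616) = -431461/510*(-7149183/1616) = 1028197882121/274720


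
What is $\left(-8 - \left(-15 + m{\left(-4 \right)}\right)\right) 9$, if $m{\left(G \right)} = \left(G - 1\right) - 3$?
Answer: $135$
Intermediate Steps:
$m{\left(G \right)} = -4 + G$ ($m{\left(G \right)} = \left(-1 + G\right) - 3 = -4 + G$)
$\left(-8 - \left(-15 + m{\left(-4 \right)}\right)\right) 9 = \left(-8 + \left(15 - \left(-4 - 4\right)\right)\right) 9 = \left(-8 + \left(15 - -8\right)\right) 9 = \left(-8 + \left(15 + 8\right)\right) 9 = \left(-8 + 23\right) 9 = 15 \cdot 9 = 135$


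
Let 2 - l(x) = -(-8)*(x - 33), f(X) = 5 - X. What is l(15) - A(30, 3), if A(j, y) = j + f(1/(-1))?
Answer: 110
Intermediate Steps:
A(j, y) = 6 + j (A(j, y) = j + (5 - 1/(-1)) = j + (5 - 1*(-1)) = j + (5 + 1) = j + 6 = 6 + j)
l(x) = 266 - 8*x (l(x) = 2 - (-1)*(-8*(x - 33)) = 2 - (-1)*(-8*(-33 + x)) = 2 - (-1)*(264 - 8*x) = 2 - (-264 + 8*x) = 2 + (264 - 8*x) = 266 - 8*x)
l(15) - A(30, 3) = (266 - 8*15) - (6 + 30) = (266 - 120) - 1*36 = 146 - 36 = 110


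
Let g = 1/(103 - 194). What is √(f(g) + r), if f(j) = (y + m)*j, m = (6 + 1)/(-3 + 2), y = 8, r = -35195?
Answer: I*√291449886/91 ≈ 187.6*I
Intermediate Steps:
g = -1/91 (g = 1/(-91) = -1/91 ≈ -0.010989)
m = -7 (m = 7/(-1) = 7*(-1) = -7)
f(j) = j (f(j) = (8 - 7)*j = 1*j = j)
√(f(g) + r) = √(-1/91 - 35195) = √(-3202746/91) = I*√291449886/91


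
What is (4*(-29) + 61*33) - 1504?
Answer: 393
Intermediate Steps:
(4*(-29) + 61*33) - 1504 = (-116 + 2013) - 1504 = 1897 - 1504 = 393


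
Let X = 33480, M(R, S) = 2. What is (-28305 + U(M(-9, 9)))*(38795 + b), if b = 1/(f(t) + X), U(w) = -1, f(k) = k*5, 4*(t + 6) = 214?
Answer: -74052482249062/67435 ≈ -1.0981e+9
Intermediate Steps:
t = 95/2 (t = -6 + (1/4)*214 = -6 + 107/2 = 95/2 ≈ 47.500)
f(k) = 5*k
b = 2/67435 (b = 1/(5*(95/2) + 33480) = 1/(475/2 + 33480) = 1/(67435/2) = 2/67435 ≈ 2.9658e-5)
(-28305 + U(M(-9, 9)))*(38795 + b) = (-28305 - 1)*(38795 + 2/67435) = -28306*2616140827/67435 = -74052482249062/67435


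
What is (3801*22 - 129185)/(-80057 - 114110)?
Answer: 45563/194167 ≈ 0.23466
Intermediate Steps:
(3801*22 - 129185)/(-80057 - 114110) = (83622 - 129185)/(-194167) = -45563*(-1/194167) = 45563/194167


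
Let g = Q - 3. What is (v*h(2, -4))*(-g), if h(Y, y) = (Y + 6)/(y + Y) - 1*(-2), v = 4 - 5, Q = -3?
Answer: 12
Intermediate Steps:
g = -6 (g = -3 - 3 = -6)
v = -1
h(Y, y) = 2 + (6 + Y)/(Y + y) (h(Y, y) = (6 + Y)/(Y + y) + 2 = 2 + (6 + Y)/(Y + y))
(v*h(2, -4))*(-g) = (-(6 + 2*(-4) + 3*2)/(2 - 4))*(-1*(-6)) = -(6 - 8 + 6)/(-2)*6 = -(-1)*4/2*6 = -1*(-2)*6 = 2*6 = 12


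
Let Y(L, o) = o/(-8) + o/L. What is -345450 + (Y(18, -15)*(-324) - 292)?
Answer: -692159/2 ≈ -3.4608e+5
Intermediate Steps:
Y(L, o) = -o/8 + o/L (Y(L, o) = o*(-1/8) + o/L = -o/8 + o/L)
-345450 + (Y(18, -15)*(-324) - 292) = -345450 + ((-1/8*(-15) - 15/18)*(-324) - 292) = -345450 + ((15/8 - 15*1/18)*(-324) - 292) = -345450 + ((15/8 - 5/6)*(-324) - 292) = -345450 + ((25/24)*(-324) - 292) = -345450 + (-675/2 - 292) = -345450 - 1259/2 = -692159/2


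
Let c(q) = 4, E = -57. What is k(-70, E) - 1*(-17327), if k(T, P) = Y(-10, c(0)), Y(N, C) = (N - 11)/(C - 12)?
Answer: 138637/8 ≈ 17330.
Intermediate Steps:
Y(N, C) = (-11 + N)/(-12 + C)
k(T, P) = 21/8 (k(T, P) = (-11 - 10)/(-12 + 4) = -21/(-8) = -⅛*(-21) = 21/8)
k(-70, E) - 1*(-17327) = 21/8 - 1*(-17327) = 21/8 + 17327 = 138637/8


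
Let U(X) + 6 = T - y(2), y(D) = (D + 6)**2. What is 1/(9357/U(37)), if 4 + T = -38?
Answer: -112/9357 ≈ -0.011970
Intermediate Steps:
y(D) = (6 + D)**2
T = -42 (T = -4 - 38 = -42)
U(X) = -112 (U(X) = -6 + (-42 - (6 + 2)**2) = -6 + (-42 - 1*8**2) = -6 + (-42 - 1*64) = -6 + (-42 - 64) = -6 - 106 = -112)
1/(9357/U(37)) = 1/(9357/(-112)) = 1/(9357*(-1/112)) = 1/(-9357/112) = -112/9357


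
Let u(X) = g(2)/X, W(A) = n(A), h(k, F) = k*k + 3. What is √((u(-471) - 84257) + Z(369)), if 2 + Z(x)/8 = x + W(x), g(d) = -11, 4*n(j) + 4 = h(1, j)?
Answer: 2*I*√4510081695/471 ≈ 285.17*I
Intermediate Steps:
h(k, F) = 3 + k² (h(k, F) = k² + 3 = 3 + k²)
n(j) = 0 (n(j) = -1 + (3 + 1²)/4 = -1 + (3 + 1)/4 = -1 + (¼)*4 = -1 + 1 = 0)
W(A) = 0
u(X) = -11/X
Z(x) = -16 + 8*x (Z(x) = -16 + 8*(x + 0) = -16 + 8*x)
√((u(-471) - 84257) + Z(369)) = √((-11/(-471) - 84257) + (-16 + 8*369)) = √((-11*(-1/471) - 84257) + (-16 + 2952)) = √((11/471 - 84257) + 2936) = √(-39685036/471 + 2936) = √(-38302180/471) = 2*I*√4510081695/471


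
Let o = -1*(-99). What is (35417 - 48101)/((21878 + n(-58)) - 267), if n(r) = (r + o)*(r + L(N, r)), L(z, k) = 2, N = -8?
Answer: -12684/19315 ≈ -0.65669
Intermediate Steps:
o = 99
n(r) = (2 + r)*(99 + r) (n(r) = (r + 99)*(r + 2) = (99 + r)*(2 + r) = (2 + r)*(99 + r))
(35417 - 48101)/((21878 + n(-58)) - 267) = (35417 - 48101)/((21878 + (198 + (-58)² + 101*(-58))) - 267) = -12684/((21878 + (198 + 3364 - 5858)) - 267) = -12684/((21878 - 2296) - 267) = -12684/(19582 - 267) = -12684/19315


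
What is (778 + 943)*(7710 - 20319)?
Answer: -21700089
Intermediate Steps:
(778 + 943)*(7710 - 20319) = 1721*(-12609) = -21700089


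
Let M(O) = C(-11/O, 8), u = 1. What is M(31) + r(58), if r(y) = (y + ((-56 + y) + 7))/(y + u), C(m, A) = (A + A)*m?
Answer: -8307/1829 ≈ -4.5418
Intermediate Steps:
C(m, A) = 2*A*m (C(m, A) = (2*A)*m = 2*A*m)
r(y) = (-49 + 2*y)/(1 + y) (r(y) = (y + ((-56 + y) + 7))/(y + 1) = (y + (-49 + y))/(1 + y) = (-49 + 2*y)/(1 + y))
M(O) = -176/O (M(O) = 2*8*(-11/O) = -176/O)
M(31) + r(58) = -176/31 + (-49 + 2*58)/(1 + 58) = -176*1/31 + (-49 + 116)/59 = -176/31 + (1/59)*67 = -176/31 + 67/59 = -8307/1829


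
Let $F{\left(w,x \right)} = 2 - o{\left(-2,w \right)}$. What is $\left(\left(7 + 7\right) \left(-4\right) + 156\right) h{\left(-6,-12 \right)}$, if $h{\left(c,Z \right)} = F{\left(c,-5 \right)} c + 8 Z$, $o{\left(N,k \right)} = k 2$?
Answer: $-18000$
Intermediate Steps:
$o{\left(N,k \right)} = 2 k$
$F{\left(w,x \right)} = 2 - 2 w$
$h{\left(c,Z \right)} = 8 Z + c \left(2 - 2 c\right)$ ($h{\left(c,Z \right)} = \left(2 - 2 c\right) c + 8 Z = c \left(2 - 2 c\right) + 8 Z = 8 Z + c \left(2 - 2 c\right)$)
$\left(\left(7 + 7\right) \left(-4\right) + 156\right) h{\left(-6,-12 \right)} = \left(\left(7 + 7\right) \left(-4\right) + 156\right) \left(8 \left(-12\right) - - 12 \left(-1 - 6\right)\right) = \left(14 \left(-4\right) + 156\right) \left(-96 - \left(-12\right) \left(-7\right)\right) = \left(-56 + 156\right) \left(-96 - 84\right) = 100 \left(-180\right) = -18000$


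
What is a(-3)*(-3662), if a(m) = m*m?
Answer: -32958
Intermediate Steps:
a(m) = m**2
a(-3)*(-3662) = (-3)**2*(-3662) = 9*(-3662) = -32958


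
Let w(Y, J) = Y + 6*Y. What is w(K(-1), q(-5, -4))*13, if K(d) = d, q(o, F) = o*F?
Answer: -91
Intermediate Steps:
q(o, F) = F*o
w(Y, J) = 7*Y
w(K(-1), q(-5, -4))*13 = (7*(-1))*13 = -7*13 = -91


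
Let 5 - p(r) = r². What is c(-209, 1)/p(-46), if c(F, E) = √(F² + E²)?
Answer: -√43682/2111 ≈ -0.099006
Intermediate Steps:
p(r) = 5 - r²
c(F, E) = √(E² + F²)
c(-209, 1)/p(-46) = √(1² + (-209)²)/(5 - 1*(-46)²) = √(1 + 43681)/(5 - 1*2116) = √43682/(5 - 2116) = √43682/(-2111) = √43682*(-1/2111) = -√43682/2111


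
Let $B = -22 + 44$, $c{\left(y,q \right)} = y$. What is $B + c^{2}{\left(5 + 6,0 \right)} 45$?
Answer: $5467$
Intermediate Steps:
$B = 22$
$B + c^{2}{\left(5 + 6,0 \right)} 45 = 22 + \left(5 + 6\right)^{2} \cdot 45 = 22 + 11^{2} \cdot 45 = 22 + 121 \cdot 45 = 22 + 5445 = 5467$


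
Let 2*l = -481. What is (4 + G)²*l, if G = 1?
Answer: -12025/2 ≈ -6012.5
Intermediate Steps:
l = -481/2 (l = (½)*(-481) = -481/2 ≈ -240.50)
(4 + G)²*l = (4 + 1)²*(-481/2) = 5²*(-481/2) = 25*(-481/2) = -12025/2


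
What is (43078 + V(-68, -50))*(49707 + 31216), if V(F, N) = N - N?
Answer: 3486000994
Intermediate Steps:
V(F, N) = 0
(43078 + V(-68, -50))*(49707 + 31216) = (43078 + 0)*(49707 + 31216) = 43078*80923 = 3486000994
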